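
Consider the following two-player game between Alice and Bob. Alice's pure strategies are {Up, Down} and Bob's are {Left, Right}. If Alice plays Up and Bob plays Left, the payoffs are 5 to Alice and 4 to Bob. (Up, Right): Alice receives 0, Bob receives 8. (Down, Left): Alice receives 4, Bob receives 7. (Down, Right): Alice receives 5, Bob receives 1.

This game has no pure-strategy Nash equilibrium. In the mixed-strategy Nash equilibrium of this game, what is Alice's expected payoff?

For Alice to be willing to mix, Alice must be indifferent between Up and Down, which pins down Bob's mix.
  Alice's expected payoff from Up: q·5 + (1−q)·0 = 5q
  Alice's expected payoff from Down: q·4 + (1−q)·5 = -q + 5
  5q = -q + 5  ⇒  6q = 5  ⇒  q = 5/6.
At equilibrium Alice is indifferent across rows, so Alice's payoff equals the payoff from Up: (5/6)·5 + (1/6)·0 = 25/6.

25/6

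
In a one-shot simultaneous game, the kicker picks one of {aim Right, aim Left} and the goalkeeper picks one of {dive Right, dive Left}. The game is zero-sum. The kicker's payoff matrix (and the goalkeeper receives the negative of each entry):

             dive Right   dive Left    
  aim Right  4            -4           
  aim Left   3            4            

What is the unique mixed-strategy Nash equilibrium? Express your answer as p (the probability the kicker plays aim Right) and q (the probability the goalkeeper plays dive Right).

In a mixed equilibrium the goalkeeper is indifferent between dive Right and dive Left; this condition fixes p.
  the goalkeeper's payoff to dive Right: p·(-4) + (1−p)·(-3) = -p - 3
  the goalkeeper's payoff to dive Left: p·4 + (1−p)·(-4) = 8p - 4
  -p - 3 = 8p - 4  ⇒  -9p = -1  ⇒  p = 1/9.
The goalkeeper's mix must leave the kicker indifferent between aim Right and aim Left.
  the kicker's payoff to aim Right: q·4 + (1−q)·(-4) = 8q - 4
  the kicker's payoff to aim Left: q·3 + (1−q)·4 = -q + 4
  8q - 4 = -q + 4  ⇒  9q = 8  ⇒  q = 8/9.

p = 1/9, q = 8/9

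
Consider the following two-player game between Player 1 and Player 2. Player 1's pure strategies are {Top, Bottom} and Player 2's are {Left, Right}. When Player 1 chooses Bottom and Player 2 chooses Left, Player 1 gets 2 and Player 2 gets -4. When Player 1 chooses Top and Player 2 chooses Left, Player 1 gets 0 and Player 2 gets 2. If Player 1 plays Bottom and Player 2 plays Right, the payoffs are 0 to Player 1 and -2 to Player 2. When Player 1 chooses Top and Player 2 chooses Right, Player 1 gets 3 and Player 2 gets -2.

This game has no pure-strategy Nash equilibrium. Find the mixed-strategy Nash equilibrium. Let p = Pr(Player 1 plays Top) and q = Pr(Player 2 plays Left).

p = 1/3, q = 3/5

Player 2's indifference between Left and Right determines Player 1's mixing probability p:
  Player 2's payoff to Left: p·2 + (1−p)·(-4) = 6p - 4
  Player 2's payoff to Right: p·(-2) + (1−p)·(-2) = -2
  6p - 4 = -2  ⇒  6p = 2  ⇒  p = 1/3.
In a mixed equilibrium Player 1 is indifferent between Top and Bottom; this condition fixes q.
  Player 1's payoff from Top: q·0 + (1−q)·3 = -3q + 3
  Player 1's payoff from Bottom: q·2 + (1−q)·0 = 2q
  -3q + 3 = 2q  ⇒  -5q = -3  ⇒  q = 3/5.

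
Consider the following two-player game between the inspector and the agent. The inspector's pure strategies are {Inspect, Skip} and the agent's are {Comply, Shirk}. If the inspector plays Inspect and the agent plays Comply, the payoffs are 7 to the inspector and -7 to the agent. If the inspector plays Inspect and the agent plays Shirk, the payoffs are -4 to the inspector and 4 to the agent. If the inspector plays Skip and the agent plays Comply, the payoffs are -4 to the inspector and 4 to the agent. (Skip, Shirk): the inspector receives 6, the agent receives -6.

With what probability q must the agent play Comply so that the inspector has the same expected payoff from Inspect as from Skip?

q = 10/21

Set the inspector's expected payoff from Inspect equal to that from Skip:
  the inspector's payoff to Inspect: q·7 + (1−q)·(-4) = 11q - 4
  the inspector's payoff to Skip: q·(-4) + (1−q)·6 = -10q + 6
  11q - 4 = -10q + 6  ⇒  21q = 10  ⇒  q = 10/21.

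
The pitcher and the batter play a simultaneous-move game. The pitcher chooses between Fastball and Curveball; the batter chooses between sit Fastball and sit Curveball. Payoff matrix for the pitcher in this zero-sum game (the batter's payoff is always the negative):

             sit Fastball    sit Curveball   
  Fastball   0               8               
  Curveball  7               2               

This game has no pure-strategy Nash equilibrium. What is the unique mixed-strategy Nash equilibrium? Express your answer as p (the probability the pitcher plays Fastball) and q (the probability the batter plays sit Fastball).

p = 5/13, q = 6/13

The batter's indifference between sit Fastball and sit Curveball determines the pitcher's mixing probability p:
  the batter's payoff from sit Fastball: p·0 + (1−p)·(-7) = 7p - 7
  the batter's payoff from sit Curveball: p·(-8) + (1−p)·(-2) = -6p - 2
  7p - 7 = -6p - 2  ⇒  13p = 5  ⇒  p = 5/13.
In a mixed equilibrium the pitcher is indifferent between Fastball and Curveball; this condition fixes q.
  the pitcher's payoff to Fastball: q·0 + (1−q)·8 = -8q + 8
  the pitcher's payoff to Curveball: q·7 + (1−q)·2 = 5q + 2
  -8q + 8 = 5q + 2  ⇒  -13q = -6  ⇒  q = 6/13.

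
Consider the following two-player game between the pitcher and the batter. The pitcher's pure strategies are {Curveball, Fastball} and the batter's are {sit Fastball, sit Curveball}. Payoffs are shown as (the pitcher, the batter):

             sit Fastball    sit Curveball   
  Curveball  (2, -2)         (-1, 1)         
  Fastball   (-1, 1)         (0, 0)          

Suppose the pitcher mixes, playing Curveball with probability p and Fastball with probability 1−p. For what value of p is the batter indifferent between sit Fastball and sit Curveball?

For the batter to be willing to mix, the batter must be indifferent between sit Fastball and sit Curveball, which pins down the pitcher's mix.
  the batter's payoff to sit Fastball: p·(-2) + (1−p)·1 = -3p + 1
  the batter's payoff to sit Curveball: p·1 + (1−p)·0 = p
  -3p + 1 = p  ⇒  -4p = -1  ⇒  p = 1/4.

p = 1/4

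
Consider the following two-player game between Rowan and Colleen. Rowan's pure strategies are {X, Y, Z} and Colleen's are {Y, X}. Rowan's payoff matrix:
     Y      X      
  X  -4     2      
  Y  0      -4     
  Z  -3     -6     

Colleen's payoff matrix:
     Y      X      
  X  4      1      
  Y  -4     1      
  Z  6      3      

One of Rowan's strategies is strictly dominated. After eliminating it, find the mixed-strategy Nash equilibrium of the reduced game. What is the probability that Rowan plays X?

Rowan's strategy Z is strictly dominated by Y: 0 > -3 and -4 > -6. Eliminate Z.
Set Colleen's expected payoff from Y equal to that from X:
  Colleen's payoff to Y: p·4 + (1−p)·(-4) = 8p - 4
  Colleen's payoff to X: p·1 + (1−p)·1 = 1
  8p - 4 = 1  ⇒  8p = 5  ⇒  p = 5/8.

p = 5/8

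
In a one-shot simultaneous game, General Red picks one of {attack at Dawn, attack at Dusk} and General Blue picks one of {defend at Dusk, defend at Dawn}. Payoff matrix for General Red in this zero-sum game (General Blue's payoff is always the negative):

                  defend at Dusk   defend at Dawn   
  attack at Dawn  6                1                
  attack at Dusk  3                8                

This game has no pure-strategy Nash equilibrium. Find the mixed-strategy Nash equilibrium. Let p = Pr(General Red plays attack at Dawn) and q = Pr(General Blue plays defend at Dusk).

General Blue's indifference between defend at Dusk and defend at Dawn determines General Red's mixing probability p:
  General Blue's expected payoff from defend at Dusk: p·(-6) + (1−p)·(-3) = -3p - 3
  General Blue's expected payoff from defend at Dawn: p·(-1) + (1−p)·(-8) = 7p - 8
  -3p - 3 = 7p - 8  ⇒  -10p = -5  ⇒  p = 1/2.
For General Red to be willing to mix, General Red must be indifferent between attack at Dawn and attack at Dusk, which pins down General Blue's mix.
  General Red's payoff to attack at Dawn: q·6 + (1−q)·1 = 5q + 1
  General Red's payoff to attack at Dusk: q·3 + (1−q)·8 = -5q + 8
  5q + 1 = -5q + 8  ⇒  10q = 7  ⇒  q = 7/10.

p = 1/2, q = 7/10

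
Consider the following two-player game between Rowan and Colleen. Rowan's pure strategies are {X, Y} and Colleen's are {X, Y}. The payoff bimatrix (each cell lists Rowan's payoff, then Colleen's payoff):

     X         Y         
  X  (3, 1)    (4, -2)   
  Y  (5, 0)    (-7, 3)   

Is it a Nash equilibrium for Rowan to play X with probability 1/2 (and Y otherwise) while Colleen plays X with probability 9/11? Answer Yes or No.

Given Colleen's mix q = 9/11, Rowan's payoff from X is 35/11 but from Y is 31/11. Rowan strictly prefers X, so Rowan would not mix.
So the proposed profile is not a Nash equilibrium.

No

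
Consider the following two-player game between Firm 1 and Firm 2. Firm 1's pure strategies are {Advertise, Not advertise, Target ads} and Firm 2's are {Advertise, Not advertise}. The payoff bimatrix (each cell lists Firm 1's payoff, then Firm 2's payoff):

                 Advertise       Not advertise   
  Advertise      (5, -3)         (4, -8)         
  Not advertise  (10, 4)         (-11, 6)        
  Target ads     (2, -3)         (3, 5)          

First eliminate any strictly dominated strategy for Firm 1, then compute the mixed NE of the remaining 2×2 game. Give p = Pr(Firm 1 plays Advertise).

Firm 1's strategy Target ads is strictly dominated by Advertise: 5 > 2 and 4 > 3. Eliminate Target ads.
In a mixed equilibrium Firm 2 is indifferent between Advertise and Not advertise; this condition fixes p.
  Firm 2's payoff from Advertise: p·(-3) + (1−p)·4 = -7p + 4
  Firm 2's payoff from Not advertise: p·(-8) + (1−p)·6 = -14p + 6
  -7p + 4 = -14p + 6  ⇒  7p = 2  ⇒  p = 2/7.

p = 2/7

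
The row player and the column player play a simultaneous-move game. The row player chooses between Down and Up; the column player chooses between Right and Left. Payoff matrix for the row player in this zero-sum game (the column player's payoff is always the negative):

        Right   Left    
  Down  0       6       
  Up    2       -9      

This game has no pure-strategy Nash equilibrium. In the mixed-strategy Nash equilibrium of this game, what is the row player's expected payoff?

12/17

The row player's indifference between Down and Up determines the column player's mixing probability q:
  the row player's payoff to Down: q·0 + (1−q)·6 = -6q + 6
  the row player's payoff to Up: q·2 + (1−q)·(-9) = 11q - 9
  -6q + 6 = 11q - 9  ⇒  -17q = -15  ⇒  q = 15/17.
At equilibrium the row player is indifferent across rows, so the row player's payoff equals the payoff from Down: (15/17)·0 + (2/17)·6 = 12/17.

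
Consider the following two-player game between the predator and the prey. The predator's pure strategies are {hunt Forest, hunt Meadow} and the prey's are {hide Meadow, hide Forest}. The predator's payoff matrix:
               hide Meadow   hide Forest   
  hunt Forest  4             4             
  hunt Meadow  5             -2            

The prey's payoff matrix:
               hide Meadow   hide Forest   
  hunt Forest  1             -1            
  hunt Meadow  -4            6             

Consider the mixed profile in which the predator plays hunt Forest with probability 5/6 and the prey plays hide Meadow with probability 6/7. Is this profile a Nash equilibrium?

Yes

Check the prey's indifference given the predator's mix p = 5/6:
  payoff from hide Meadow = 1/6; payoff from hide Forest = 1/6 — equal.
Check the predator's indifference given the prey's mix q = 6/7:
  payoff from hunt Forest = 4; payoff from hunt Meadow = 4 — equal.
Both players are indifferent, so neither can profitably deviate.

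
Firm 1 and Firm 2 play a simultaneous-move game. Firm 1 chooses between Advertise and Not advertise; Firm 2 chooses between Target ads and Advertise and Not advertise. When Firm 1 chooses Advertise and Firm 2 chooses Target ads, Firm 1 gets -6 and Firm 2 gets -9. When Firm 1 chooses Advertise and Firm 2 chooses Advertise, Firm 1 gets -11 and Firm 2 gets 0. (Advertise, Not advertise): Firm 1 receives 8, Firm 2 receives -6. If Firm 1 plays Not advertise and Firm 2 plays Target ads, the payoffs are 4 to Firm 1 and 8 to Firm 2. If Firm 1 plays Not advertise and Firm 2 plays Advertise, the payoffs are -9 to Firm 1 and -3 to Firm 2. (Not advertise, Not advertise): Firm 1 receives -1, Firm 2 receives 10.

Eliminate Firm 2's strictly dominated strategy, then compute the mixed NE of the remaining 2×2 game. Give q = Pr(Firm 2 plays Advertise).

Firm 2's strategy Target ads is strictly dominated by Not advertise: -6 > -9 and 10 > 8. Eliminate Target ads.
Firm 2's mix must leave Firm 1 indifferent between Advertise and Not advertise.
  Firm 1's payoff to Advertise: q·(-11) + (1−q)·8 = -19q + 8
  Firm 1's payoff to Not advertise: q·(-9) + (1−q)·(-1) = -8q - 1
  -19q + 8 = -8q - 1  ⇒  -11q = -9  ⇒  q = 9/11.

q = 9/11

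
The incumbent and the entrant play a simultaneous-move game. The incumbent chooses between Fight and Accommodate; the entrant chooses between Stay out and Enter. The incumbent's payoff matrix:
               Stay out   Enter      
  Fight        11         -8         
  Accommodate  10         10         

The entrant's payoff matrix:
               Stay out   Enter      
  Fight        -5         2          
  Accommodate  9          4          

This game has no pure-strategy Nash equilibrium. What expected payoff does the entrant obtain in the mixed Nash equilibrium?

The incumbent's mix must leave the entrant indifferent between Stay out and Enter.
  the entrant's payoff from Stay out: p·(-5) + (1−p)·9 = -14p + 9
  the entrant's payoff from Enter: p·2 + (1−p)·4 = -2p + 4
  -14p + 9 = -2p + 4  ⇒  -12p = -5  ⇒  p = 5/12.
At equilibrium the entrant is indifferent across columns, so the entrant's payoff equals the payoff from Stay out: (5/12)·(-5) + (7/12)·9 = 19/6.

19/6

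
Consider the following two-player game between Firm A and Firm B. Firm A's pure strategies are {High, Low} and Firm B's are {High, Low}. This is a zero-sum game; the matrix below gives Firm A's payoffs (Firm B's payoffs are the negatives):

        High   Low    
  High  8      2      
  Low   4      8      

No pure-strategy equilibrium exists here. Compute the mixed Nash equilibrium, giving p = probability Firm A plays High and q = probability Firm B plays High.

Firm A's mix must leave Firm B indifferent between High and Low.
  Firm B's expected payoff from High: p·(-8) + (1−p)·(-4) = -4p - 4
  Firm B's expected payoff from Low: p·(-2) + (1−p)·(-8) = 6p - 8
  -4p - 4 = 6p - 8  ⇒  -10p = -4  ⇒  p = 2/5.
Set Firm A's expected payoff from High equal to that from Low:
  Firm A's expected payoff from High: q·8 + (1−q)·2 = 6q + 2
  Firm A's expected payoff from Low: q·4 + (1−q)·8 = -4q + 8
  6q + 2 = -4q + 8  ⇒  10q = 6  ⇒  q = 3/5.

p = 2/5, q = 3/5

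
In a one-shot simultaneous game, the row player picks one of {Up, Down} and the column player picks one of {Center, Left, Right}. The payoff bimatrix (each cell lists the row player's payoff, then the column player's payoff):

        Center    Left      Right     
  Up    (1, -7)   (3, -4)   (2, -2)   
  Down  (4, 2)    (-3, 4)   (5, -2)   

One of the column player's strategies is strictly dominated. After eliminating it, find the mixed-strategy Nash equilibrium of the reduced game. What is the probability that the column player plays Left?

The column player's strategy Center is strictly dominated by Left: -4 > -7 and 4 > 2. Eliminate Center.
In a mixed equilibrium the row player is indifferent between Up and Down; this condition fixes q.
  the row player's expected payoff from Up: q·3 + (1−q)·2 = q + 2
  the row player's expected payoff from Down: q·(-3) + (1−q)·5 = -8q + 5
  q + 2 = -8q + 5  ⇒  9q = 3  ⇒  q = 1/3.

q = 1/3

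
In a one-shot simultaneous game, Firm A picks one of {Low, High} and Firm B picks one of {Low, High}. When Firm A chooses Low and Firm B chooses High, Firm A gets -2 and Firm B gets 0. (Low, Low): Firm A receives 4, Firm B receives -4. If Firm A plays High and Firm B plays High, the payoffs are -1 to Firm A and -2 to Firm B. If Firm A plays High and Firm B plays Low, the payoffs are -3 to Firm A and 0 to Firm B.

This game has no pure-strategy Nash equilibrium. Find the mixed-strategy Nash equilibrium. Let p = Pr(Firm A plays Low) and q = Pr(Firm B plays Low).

Firm B's indifference between Low and High determines Firm A's mixing probability p:
  Firm B's payoff from Low: p·(-4) + (1−p)·0 = -4p
  Firm B's payoff from High: p·0 + (1−p)·(-2) = 2p - 2
  -4p = 2p - 2  ⇒  -6p = -2  ⇒  p = 1/3.
Firm A's indifference between Low and High determines Firm B's mixing probability q:
  Firm A's payoff from Low: q·4 + (1−q)·(-2) = 6q - 2
  Firm A's payoff from High: q·(-3) + (1−q)·(-1) = -2q - 1
  6q - 2 = -2q - 1  ⇒  8q = 1  ⇒  q = 1/8.

p = 1/3, q = 1/8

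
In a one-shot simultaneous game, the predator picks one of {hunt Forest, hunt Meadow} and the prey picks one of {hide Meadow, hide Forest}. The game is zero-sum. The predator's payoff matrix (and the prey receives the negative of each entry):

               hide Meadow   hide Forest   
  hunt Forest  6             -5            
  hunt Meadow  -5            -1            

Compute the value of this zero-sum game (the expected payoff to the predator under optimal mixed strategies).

The prey's mix must leave the predator indifferent between hunt Forest and hunt Meadow.
  the predator's payoff to hunt Forest: q·6 + (1−q)·(-5) = 11q - 5
  the predator's payoff to hunt Meadow: q·(-5) + (1−q)·(-1) = -4q - 1
  11q - 5 = -4q - 1  ⇒  15q = 4  ⇒  q = 4/15.
The value is the predator's expected payoff against this mix (using hunt Forest): (4/15)·6 + (11/15)·(-5) = -31/15.

v = -31/15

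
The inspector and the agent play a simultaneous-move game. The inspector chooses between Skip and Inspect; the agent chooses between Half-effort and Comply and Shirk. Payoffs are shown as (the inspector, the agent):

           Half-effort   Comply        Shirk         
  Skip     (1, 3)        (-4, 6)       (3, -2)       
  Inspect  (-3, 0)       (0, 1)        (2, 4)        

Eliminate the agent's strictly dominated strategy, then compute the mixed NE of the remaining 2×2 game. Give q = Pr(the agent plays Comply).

The agent's strategy Half-effort is strictly dominated by Comply: 6 > 3 and 1 > 0. Eliminate Half-effort.
The inspector's indifference between Skip and Inspect determines the agent's mixing probability q:
  the inspector's payoff from Skip: q·(-4) + (1−q)·3 = -7q + 3
  the inspector's payoff from Inspect: q·0 + (1−q)·2 = -2q + 2
  -7q + 3 = -2q + 2  ⇒  -5q = -1  ⇒  q = 1/5.

q = 1/5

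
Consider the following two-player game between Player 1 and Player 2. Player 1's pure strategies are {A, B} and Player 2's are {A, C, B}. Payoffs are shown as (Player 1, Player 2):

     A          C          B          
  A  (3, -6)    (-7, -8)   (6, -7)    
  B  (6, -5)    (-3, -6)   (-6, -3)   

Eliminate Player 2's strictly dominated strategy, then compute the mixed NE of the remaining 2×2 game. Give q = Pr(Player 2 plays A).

q = 4/5

Player 2's strategy C is strictly dominated by B: -7 > -8 and -3 > -6. Eliminate C.
Player 1's indifference between A and B determines Player 2's mixing probability q:
  Player 1's expected payoff from A: q·3 + (1−q)·6 = -3q + 6
  Player 1's expected payoff from B: q·6 + (1−q)·(-6) = 12q - 6
  -3q + 6 = 12q - 6  ⇒  -15q = -12  ⇒  q = 4/5.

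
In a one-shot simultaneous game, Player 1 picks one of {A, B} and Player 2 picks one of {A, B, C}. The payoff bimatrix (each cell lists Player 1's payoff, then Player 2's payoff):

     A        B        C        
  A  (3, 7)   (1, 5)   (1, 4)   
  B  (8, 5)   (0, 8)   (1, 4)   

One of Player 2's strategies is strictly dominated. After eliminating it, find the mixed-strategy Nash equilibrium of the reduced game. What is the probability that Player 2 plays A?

Player 2's strategy C is strictly dominated by A: 7 > 4 and 5 > 4. Eliminate C.
In a mixed equilibrium Player 1 is indifferent between A and B; this condition fixes q.
  Player 1's expected payoff from A: q·3 + (1−q)·1 = 2q + 1
  Player 1's expected payoff from B: q·8 + (1−q)·0 = 8q
  2q + 1 = 8q  ⇒  -6q = -1  ⇒  q = 1/6.

q = 1/6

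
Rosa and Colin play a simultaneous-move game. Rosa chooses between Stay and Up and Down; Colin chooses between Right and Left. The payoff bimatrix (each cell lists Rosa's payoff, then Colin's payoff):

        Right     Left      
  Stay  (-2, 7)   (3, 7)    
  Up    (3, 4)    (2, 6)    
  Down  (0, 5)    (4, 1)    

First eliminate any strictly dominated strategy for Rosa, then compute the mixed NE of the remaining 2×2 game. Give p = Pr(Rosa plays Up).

p = 2/3

Rosa's strategy Stay is strictly dominated by Down: 0 > -2 and 4 > 3. Eliminate Stay.
In a mixed equilibrium Colin is indifferent between Right and Left; this condition fixes p.
  Colin's payoff from Right: p·4 + (1−p)·5 = -p + 5
  Colin's payoff from Left: p·6 + (1−p)·1 = 5p + 1
  -p + 5 = 5p + 1  ⇒  -6p = -4  ⇒  p = 2/3.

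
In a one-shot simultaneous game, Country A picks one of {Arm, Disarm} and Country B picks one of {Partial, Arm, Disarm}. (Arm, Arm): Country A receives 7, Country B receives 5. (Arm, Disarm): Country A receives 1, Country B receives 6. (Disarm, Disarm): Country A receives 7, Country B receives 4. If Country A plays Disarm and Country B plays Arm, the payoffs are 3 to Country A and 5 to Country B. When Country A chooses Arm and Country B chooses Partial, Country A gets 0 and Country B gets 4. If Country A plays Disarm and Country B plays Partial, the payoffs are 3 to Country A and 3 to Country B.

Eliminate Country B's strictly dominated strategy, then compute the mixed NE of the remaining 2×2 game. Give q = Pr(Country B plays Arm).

q = 3/5

Country B's strategy Partial is strictly dominated by Disarm: 6 > 4 and 4 > 3. Eliminate Partial.
Set Country A's expected payoff from Arm equal to that from Disarm:
  Country A's payoff to Arm: q·7 + (1−q)·1 = 6q + 1
  Country A's payoff to Disarm: q·3 + (1−q)·7 = -4q + 7
  6q + 1 = -4q + 7  ⇒  10q = 6  ⇒  q = 3/5.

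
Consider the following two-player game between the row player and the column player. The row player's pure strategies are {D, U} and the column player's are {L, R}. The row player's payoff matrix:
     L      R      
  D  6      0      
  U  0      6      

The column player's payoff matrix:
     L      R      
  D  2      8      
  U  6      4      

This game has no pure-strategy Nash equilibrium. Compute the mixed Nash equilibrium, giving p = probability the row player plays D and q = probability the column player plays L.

The row player's mix must leave the column player indifferent between L and R.
  the column player's expected payoff from L: p·2 + (1−p)·6 = -4p + 6
  the column player's expected payoff from R: p·8 + (1−p)·4 = 4p + 4
  -4p + 6 = 4p + 4  ⇒  -8p = -2  ⇒  p = 1/4.
The column player's mix must leave the row player indifferent between D and U.
  the row player's payoff to D: q·6 + (1−q)·0 = 6q
  the row player's payoff to U: q·0 + (1−q)·6 = -6q + 6
  6q = -6q + 6  ⇒  12q = 6  ⇒  q = 1/2.

p = 1/4, q = 1/2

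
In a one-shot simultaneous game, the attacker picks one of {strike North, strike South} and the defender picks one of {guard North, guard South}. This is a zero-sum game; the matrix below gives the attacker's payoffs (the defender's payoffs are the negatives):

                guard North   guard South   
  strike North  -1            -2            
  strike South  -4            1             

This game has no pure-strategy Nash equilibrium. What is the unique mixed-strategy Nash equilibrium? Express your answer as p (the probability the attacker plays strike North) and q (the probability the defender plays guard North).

Set the defender's expected payoff from guard North equal to that from guard South:
  the defender's expected payoff from guard North: p·1 + (1−p)·4 = -3p + 4
  the defender's expected payoff from guard South: p·2 + (1−p)·(-1) = 3p - 1
  -3p + 4 = 3p - 1  ⇒  -6p = -5  ⇒  p = 5/6.
In a mixed equilibrium the attacker is indifferent between strike North and strike South; this condition fixes q.
  the attacker's payoff to strike North: q·(-1) + (1−q)·(-2) = q - 2
  the attacker's payoff to strike South: q·(-4) + (1−q)·1 = -5q + 1
  q - 2 = -5q + 1  ⇒  6q = 3  ⇒  q = 1/2.

p = 5/6, q = 1/2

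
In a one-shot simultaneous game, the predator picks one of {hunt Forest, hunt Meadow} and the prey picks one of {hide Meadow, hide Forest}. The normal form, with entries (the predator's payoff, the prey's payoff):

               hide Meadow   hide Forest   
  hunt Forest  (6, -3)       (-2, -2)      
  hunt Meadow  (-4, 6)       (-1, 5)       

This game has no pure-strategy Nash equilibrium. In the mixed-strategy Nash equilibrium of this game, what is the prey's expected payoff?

The predator's mix must leave the prey indifferent between hide Meadow and hide Forest.
  the prey's expected payoff from hide Meadow: p·(-3) + (1−p)·6 = -9p + 6
  the prey's expected payoff from hide Forest: p·(-2) + (1−p)·5 = -7p + 5
  -9p + 6 = -7p + 5  ⇒  -2p = -1  ⇒  p = 1/2.
At equilibrium the prey is indifferent across columns, so the prey's payoff equals the payoff from hide Meadow: (1/2)·(-3) + (1/2)·6 = 3/2.

3/2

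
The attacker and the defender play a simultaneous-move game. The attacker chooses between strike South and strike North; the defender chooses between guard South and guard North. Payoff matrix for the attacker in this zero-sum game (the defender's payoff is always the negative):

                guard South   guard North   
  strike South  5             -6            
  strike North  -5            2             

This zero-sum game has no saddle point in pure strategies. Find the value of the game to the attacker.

In a mixed equilibrium the attacker is indifferent between strike South and strike North; this condition fixes q.
  the attacker's expected payoff from strike South: q·5 + (1−q)·(-6) = 11q - 6
  the attacker's expected payoff from strike North: q·(-5) + (1−q)·2 = -7q + 2
  11q - 6 = -7q + 2  ⇒  18q = 8  ⇒  q = 4/9.
The value is the attacker's expected payoff against this mix (using strike South): (4/9)·5 + (5/9)·(-6) = -10/9.

v = -10/9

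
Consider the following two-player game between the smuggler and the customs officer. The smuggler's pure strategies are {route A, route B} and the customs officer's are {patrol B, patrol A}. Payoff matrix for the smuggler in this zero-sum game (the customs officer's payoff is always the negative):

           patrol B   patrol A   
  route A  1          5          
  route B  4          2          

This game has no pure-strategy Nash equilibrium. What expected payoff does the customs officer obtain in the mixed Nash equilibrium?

Set the customs officer's expected payoff from patrol B equal to that from patrol A:
  the customs officer's payoff from patrol B: p·(-1) + (1−p)·(-4) = 3p - 4
  the customs officer's payoff from patrol A: p·(-5) + (1−p)·(-2) = -3p - 2
  3p - 4 = -3p - 2  ⇒  6p = 2  ⇒  p = 1/3.
At equilibrium the customs officer is indifferent across columns, so the customs officer's payoff equals the payoff from patrol B: (1/3)·(-1) + (2/3)·(-4) = -3.

-3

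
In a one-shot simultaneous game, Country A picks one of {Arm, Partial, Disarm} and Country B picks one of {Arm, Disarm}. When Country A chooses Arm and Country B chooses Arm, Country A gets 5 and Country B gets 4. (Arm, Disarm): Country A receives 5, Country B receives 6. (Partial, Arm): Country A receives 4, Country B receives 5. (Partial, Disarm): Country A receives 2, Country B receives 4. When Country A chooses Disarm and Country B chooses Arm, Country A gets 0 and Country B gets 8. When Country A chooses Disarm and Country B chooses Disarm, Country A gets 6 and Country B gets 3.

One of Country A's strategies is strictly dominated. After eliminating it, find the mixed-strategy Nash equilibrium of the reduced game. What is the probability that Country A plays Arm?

Country A's strategy Partial is strictly dominated by Arm: 5 > 4 and 5 > 2. Eliminate Partial.
Country B's indifference between Arm and Disarm determines Country A's mixing probability p:
  Country B's payoff from Arm: p·4 + (1−p)·8 = -4p + 8
  Country B's payoff from Disarm: p·6 + (1−p)·3 = 3p + 3
  -4p + 8 = 3p + 3  ⇒  -7p = -5  ⇒  p = 5/7.

p = 5/7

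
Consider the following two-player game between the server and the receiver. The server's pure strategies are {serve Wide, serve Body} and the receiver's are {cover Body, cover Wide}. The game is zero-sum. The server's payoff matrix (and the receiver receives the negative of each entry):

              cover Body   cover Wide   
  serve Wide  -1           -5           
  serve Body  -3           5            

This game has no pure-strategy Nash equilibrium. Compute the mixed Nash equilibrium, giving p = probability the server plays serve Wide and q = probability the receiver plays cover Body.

p = 2/3, q = 5/6

The receiver's indifference between cover Body and cover Wide determines the server's mixing probability p:
  the receiver's payoff from cover Body: p·1 + (1−p)·3 = -2p + 3
  the receiver's payoff from cover Wide: p·5 + (1−p)·(-5) = 10p - 5
  -2p + 3 = 10p - 5  ⇒  -12p = -8  ⇒  p = 2/3.
In a mixed equilibrium the server is indifferent between serve Wide and serve Body; this condition fixes q.
  the server's expected payoff from serve Wide: q·(-1) + (1−q)·(-5) = 4q - 5
  the server's expected payoff from serve Body: q·(-3) + (1−q)·5 = -8q + 5
  4q - 5 = -8q + 5  ⇒  12q = 10  ⇒  q = 5/6.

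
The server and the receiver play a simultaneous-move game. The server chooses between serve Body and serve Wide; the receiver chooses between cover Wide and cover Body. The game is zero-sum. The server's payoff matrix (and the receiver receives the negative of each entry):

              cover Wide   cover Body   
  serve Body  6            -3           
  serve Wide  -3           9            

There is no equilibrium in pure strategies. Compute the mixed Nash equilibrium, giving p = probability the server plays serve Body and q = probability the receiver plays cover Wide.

p = 4/7, q = 4/7

For the receiver to be willing to mix, the receiver must be indifferent between cover Wide and cover Body, which pins down the server's mix.
  the receiver's expected payoff from cover Wide: p·(-6) + (1−p)·3 = -9p + 3
  the receiver's expected payoff from cover Body: p·3 + (1−p)·(-9) = 12p - 9
  -9p + 3 = 12p - 9  ⇒  -21p = -12  ⇒  p = 4/7.
The server's indifference between serve Body and serve Wide determines the receiver's mixing probability q:
  the server's payoff to serve Body: q·6 + (1−q)·(-3) = 9q - 3
  the server's payoff to serve Wide: q·(-3) + (1−q)·9 = -12q + 9
  9q - 3 = -12q + 9  ⇒  21q = 12  ⇒  q = 4/7.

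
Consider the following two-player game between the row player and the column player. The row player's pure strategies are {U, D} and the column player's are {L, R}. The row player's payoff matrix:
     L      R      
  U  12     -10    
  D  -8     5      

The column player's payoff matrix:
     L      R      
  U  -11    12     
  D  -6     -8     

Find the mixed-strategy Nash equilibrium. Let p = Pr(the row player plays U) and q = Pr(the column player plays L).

The row player's mix must leave the column player indifferent between L and R.
  the column player's payoff to L: p·(-11) + (1−p)·(-6) = -5p - 6
  the column player's payoff to R: p·12 + (1−p)·(-8) = 20p - 8
  -5p - 6 = 20p - 8  ⇒  -25p = -2  ⇒  p = 2/25.
For the row player to be willing to mix, the row player must be indifferent between U and D, which pins down the column player's mix.
  the row player's payoff from U: q·12 + (1−q)·(-10) = 22q - 10
  the row player's payoff from D: q·(-8) + (1−q)·5 = -13q + 5
  22q - 10 = -13q + 5  ⇒  35q = 15  ⇒  q = 3/7.

p = 2/25, q = 3/7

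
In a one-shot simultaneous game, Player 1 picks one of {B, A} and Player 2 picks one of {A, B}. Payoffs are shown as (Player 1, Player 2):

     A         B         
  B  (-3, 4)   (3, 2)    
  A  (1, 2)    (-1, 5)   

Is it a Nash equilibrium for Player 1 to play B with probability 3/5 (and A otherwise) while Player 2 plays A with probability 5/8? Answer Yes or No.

Given Player 2's mix q = 5/8, Player 1's payoff from B is -3/4 but from A is 1/4. Player 1 strictly prefers A, so Player 1 would not mix.
So the proposed profile is not a Nash equilibrium.

No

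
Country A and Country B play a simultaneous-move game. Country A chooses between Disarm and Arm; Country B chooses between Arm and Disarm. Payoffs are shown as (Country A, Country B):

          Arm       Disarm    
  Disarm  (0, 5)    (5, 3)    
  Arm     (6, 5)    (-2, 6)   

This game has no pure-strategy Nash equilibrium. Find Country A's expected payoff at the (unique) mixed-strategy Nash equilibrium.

Country A's indifference between Disarm and Arm determines Country B's mixing probability q:
  Country A's payoff to Disarm: q·0 + (1−q)·5 = -5q + 5
  Country A's payoff to Arm: q·6 + (1−q)·(-2) = 8q - 2
  -5q + 5 = 8q - 2  ⇒  -13q = -7  ⇒  q = 7/13.
At equilibrium Country A is indifferent across rows, so Country A's payoff equals the payoff from Disarm: (7/13)·0 + (6/13)·5 = 30/13.

30/13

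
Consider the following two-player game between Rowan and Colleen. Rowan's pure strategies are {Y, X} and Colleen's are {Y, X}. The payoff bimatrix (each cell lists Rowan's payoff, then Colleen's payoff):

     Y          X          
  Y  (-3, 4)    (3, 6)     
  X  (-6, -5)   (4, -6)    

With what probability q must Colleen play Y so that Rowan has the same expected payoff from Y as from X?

q = 1/4

For Rowan to be willing to mix, Rowan must be indifferent between Y and X, which pins down Colleen's mix.
  Rowan's payoff to Y: q·(-3) + (1−q)·3 = -6q + 3
  Rowan's payoff to X: q·(-6) + (1−q)·4 = -10q + 4
  -6q + 3 = -10q + 4  ⇒  4q = 1  ⇒  q = 1/4.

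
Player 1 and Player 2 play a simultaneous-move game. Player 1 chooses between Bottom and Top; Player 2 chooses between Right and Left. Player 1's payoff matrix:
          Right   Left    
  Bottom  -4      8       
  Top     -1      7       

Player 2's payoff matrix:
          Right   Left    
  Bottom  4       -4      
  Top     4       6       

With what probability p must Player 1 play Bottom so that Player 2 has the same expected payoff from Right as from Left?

Player 2's indifference between Right and Left determines Player 1's mixing probability p:
  Player 2's payoff to Right: p·4 + (1−p)·4 = 4
  Player 2's payoff to Left: p·(-4) + (1−p)·6 = -10p + 6
  4 = -10p + 6  ⇒  10p = 2  ⇒  p = 1/5.

p = 1/5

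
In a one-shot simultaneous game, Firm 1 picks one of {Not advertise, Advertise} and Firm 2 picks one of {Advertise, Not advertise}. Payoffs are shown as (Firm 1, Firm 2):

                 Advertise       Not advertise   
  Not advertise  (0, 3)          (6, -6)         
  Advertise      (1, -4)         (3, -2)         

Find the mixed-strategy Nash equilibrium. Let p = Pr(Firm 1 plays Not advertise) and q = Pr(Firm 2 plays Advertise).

p = 2/11, q = 3/4

Firm 1's mix must leave Firm 2 indifferent between Advertise and Not advertise.
  Firm 2's payoff to Advertise: p·3 + (1−p)·(-4) = 7p - 4
  Firm 2's payoff to Not advertise: p·(-6) + (1−p)·(-2) = -4p - 2
  7p - 4 = -4p - 2  ⇒  11p = 2  ⇒  p = 2/11.
Set Firm 1's expected payoff from Not advertise equal to that from Advertise:
  Firm 1's payoff to Not advertise: q·0 + (1−q)·6 = -6q + 6
  Firm 1's payoff to Advertise: q·1 + (1−q)·3 = -2q + 3
  -6q + 6 = -2q + 3  ⇒  -4q = -3  ⇒  q = 3/4.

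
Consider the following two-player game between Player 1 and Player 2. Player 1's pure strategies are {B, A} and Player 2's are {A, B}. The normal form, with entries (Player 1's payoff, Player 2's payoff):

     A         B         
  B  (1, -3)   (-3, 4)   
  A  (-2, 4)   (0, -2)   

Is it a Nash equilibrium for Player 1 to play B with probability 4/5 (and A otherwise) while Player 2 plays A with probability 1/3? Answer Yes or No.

No

Given Player 1's mix p = 4/5, Player 2's payoff from A is -8/5 but from B is 14/5. Player 2 strictly prefers B, so Player 2 would not mix.
So the proposed profile is not a Nash equilibrium.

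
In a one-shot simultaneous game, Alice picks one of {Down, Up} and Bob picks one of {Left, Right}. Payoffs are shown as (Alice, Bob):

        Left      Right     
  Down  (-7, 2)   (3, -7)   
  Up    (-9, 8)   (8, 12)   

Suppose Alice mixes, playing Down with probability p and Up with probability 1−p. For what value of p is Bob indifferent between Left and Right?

Bob's indifference between Left and Right determines Alice's mixing probability p:
  Bob's payoff from Left: p·2 + (1−p)·8 = -6p + 8
  Bob's payoff from Right: p·(-7) + (1−p)·12 = -19p + 12
  -6p + 8 = -19p + 12  ⇒  13p = 4  ⇒  p = 4/13.

p = 4/13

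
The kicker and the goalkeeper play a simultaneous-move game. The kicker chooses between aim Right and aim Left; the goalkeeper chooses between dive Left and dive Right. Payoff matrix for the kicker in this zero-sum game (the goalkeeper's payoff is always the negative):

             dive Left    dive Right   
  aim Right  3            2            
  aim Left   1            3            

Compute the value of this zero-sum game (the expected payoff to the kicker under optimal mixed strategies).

Set the kicker's expected payoff from aim Right equal to that from aim Left:
  the kicker's payoff from aim Right: q·3 + (1−q)·2 = q + 2
  the kicker's payoff from aim Left: q·1 + (1−q)·3 = -2q + 3
  q + 2 = -2q + 3  ⇒  3q = 1  ⇒  q = 1/3.
The value is the kicker's expected payoff against this mix (using aim Right): (1/3)·3 + (2/3)·2 = 7/3.

v = 7/3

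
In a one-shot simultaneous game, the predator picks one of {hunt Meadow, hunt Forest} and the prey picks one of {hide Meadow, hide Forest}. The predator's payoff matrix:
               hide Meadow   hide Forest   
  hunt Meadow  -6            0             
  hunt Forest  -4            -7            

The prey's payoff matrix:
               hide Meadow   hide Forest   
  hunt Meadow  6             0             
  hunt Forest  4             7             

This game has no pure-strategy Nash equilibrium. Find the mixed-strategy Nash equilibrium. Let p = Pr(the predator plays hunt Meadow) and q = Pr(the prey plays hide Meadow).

p = 1/3, q = 7/9

The predator's mix must leave the prey indifferent between hide Meadow and hide Forest.
  the prey's payoff from hide Meadow: p·6 + (1−p)·4 = 2p + 4
  the prey's payoff from hide Forest: p·0 + (1−p)·7 = -7p + 7
  2p + 4 = -7p + 7  ⇒  9p = 3  ⇒  p = 1/3.
Set the predator's expected payoff from hunt Meadow equal to that from hunt Forest:
  the predator's payoff to hunt Meadow: q·(-6) + (1−q)·0 = -6q
  the predator's payoff to hunt Forest: q·(-4) + (1−q)·(-7) = 3q - 7
  -6q = 3q - 7  ⇒  -9q = -7  ⇒  q = 7/9.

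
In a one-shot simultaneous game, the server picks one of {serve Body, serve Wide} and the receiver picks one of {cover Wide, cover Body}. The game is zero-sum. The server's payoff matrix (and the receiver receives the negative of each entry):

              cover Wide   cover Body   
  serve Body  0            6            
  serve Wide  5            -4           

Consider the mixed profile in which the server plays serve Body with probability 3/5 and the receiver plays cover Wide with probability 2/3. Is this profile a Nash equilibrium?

Check the receiver's indifference given the server's mix p = 3/5:
  payoff from cover Wide = -2; payoff from cover Body = -2 — equal.
Check the server's indifference given the receiver's mix q = 2/3:
  payoff from serve Body = 2; payoff from serve Wide = 2 — equal.
Both players are indifferent, so neither can profitably deviate.

Yes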